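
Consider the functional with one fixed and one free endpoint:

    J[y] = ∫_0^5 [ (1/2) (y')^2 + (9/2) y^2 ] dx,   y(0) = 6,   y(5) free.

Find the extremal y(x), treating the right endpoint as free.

The Lagrangian L = (1/2) (y')^2 + (9/2) y^2 gives
    ∂L/∂y = 9 y,   ∂L/∂y' = y'.
Euler-Lagrange: y'' − 9 y = 0.
With k = 3, the general solution is
    y(x) = A cosh(3 x) + B sinh(3 x).
Fixed left endpoint y(0) = 6 ⇒ A = 6.
The right endpoint x = 5 is free, so the natural (transversality) condition is ∂L/∂y' |_{x=5} = 0, i.e. y'(5) = 0.
Compute y'(x) = A k sinh(k x) + B k cosh(k x), so
    y'(5) = A k sinh(k·5) + B k cosh(k·5) = 0
    ⇒ B = −A tanh(k·5) = − 6 tanh(3·5).
Therefore the extremal is
    y(x) = 6 cosh(3 x) − 6 tanh(3·5) sinh(3 x).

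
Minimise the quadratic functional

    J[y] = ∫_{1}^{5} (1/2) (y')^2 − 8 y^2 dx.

The Lagrangian is L = (1/2) (y')^2 − 8 y^2.
Compute ∂L/∂y = -16y, ∂L/∂y' = y'.
The Euler-Lagrange equation d/dx(∂L/∂y') − ∂L/∂y = 0 reduces to
    y'' + 16 y = 0.
Its general solution is
    y(x) = A sin(4x) + B cos(4x),
with A, B fixed by the endpoint conditions.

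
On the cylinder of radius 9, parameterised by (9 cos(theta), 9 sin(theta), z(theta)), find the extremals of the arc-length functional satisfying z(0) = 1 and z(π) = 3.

Parameterise the cylinder of radius R = 9 as
    r(θ) = (9 cos θ, 9 sin θ, z(θ)).
The arc-length element is
    ds = sqrt(81 + (dz/dθ)^2) dθ,
so the Lagrangian is L = sqrt(81 + z'^2).
L depends on z' only, not on z or θ, so ∂L/∂z = 0 and
    ∂L/∂z' = z' / sqrt(81 + z'^2).
The Euler-Lagrange equation gives
    d/dθ( z' / sqrt(81 + z'^2) ) = 0,
so z' is constant. Integrating once:
    z(θ) = a θ + b,
a helix on the cylinder (a straight line when the cylinder is unrolled). The constants a, b are determined by the endpoint conditions.
With endpoint conditions z(0) = 1 and z(π) = 3: from z(0) = b we get b = 1, and a·π + 1 = 3 gives a = 2/π, so
    z(θ) = (2/π) θ + 1.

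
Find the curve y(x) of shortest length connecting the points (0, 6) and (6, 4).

Arc-length functional: J[y] = ∫ sqrt(1 + (y')^2) dx.
Lagrangian L = sqrt(1 + (y')^2) has no explicit y dependence, so ∂L/∂y = 0 and the Euler-Lagrange equation gives
    d/dx( y' / sqrt(1 + (y')^2) ) = 0  ⇒  y' / sqrt(1 + (y')^2) = const.
Hence y' is constant, so y(x) is affine.
Fitting the endpoints (0, 6) and (6, 4):
    slope m = (4 − 6) / (6 − 0) = -1/3,
    intercept c = 6 − m·0 = 6.
Extremal: y(x) = (-1/3) x + 6.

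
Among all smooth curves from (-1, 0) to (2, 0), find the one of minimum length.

Arc-length functional: J[y] = ∫ sqrt(1 + (y')^2) dx.
Lagrangian L = sqrt(1 + (y')^2) has no explicit y dependence, so ∂L/∂y = 0 and the Euler-Lagrange equation gives
    d/dx( y' / sqrt(1 + (y')^2) ) = 0  ⇒  y' / sqrt(1 + (y')^2) = const.
Hence y' is constant, so y(x) is affine.
Fitting the endpoints (-1, 0) and (2, 0):
    slope m = (0 − 0) / (2 − (-1)) = 0,
    intercept c = 0 − m·(-1) = 0.
Extremal: y(x) = 0.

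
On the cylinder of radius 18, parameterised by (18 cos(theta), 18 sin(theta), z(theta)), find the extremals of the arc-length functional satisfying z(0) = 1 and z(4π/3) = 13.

Parameterise the cylinder of radius R = 18 as
    r(θ) = (18 cos θ, 18 sin θ, z(θ)).
The arc-length element is
    ds = sqrt(324 + (dz/dθ)^2) dθ,
so the Lagrangian is L = sqrt(324 + z'^2).
L depends on z' only, not on z or θ, so ∂L/∂z = 0 and
    ∂L/∂z' = z' / sqrt(324 + z'^2).
The Euler-Lagrange equation gives
    d/dθ( z' / sqrt(324 + z'^2) ) = 0,
so z' is constant. Integrating once:
    z(θ) = a θ + b,
a helix on the cylinder (a straight line when the cylinder is unrolled). The constants a, b are determined by the endpoint conditions.
With endpoint conditions z(0) = 1 and z(4π/3) = 13: from z(0) = b we get b = 1, and a·4π/3 + 1 = 13 gives a = 9/π, so
    z(θ) = (9/π) θ + 1.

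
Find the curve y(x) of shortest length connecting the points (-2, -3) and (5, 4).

Arc-length functional: J[y] = ∫ sqrt(1 + (y')^2) dx.
Lagrangian L = sqrt(1 + (y')^2) has no explicit y dependence, so ∂L/∂y = 0 and the Euler-Lagrange equation gives
    d/dx( y' / sqrt(1 + (y')^2) ) = 0  ⇒  y' / sqrt(1 + (y')^2) = const.
Hence y' is constant, so y(x) is affine.
Fitting the endpoints (-2, -3) and (5, 4):
    slope m = (4 − (-3)) / (5 − (-2)) = 1,
    intercept c = (-3) − m·(-2) = -1.
Extremal: y(x) = x - 1.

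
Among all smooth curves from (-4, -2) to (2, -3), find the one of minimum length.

Arc-length functional: J[y] = ∫ sqrt(1 + (y')^2) dx.
Lagrangian L = sqrt(1 + (y')^2) has no explicit y dependence, so ∂L/∂y = 0 and the Euler-Lagrange equation gives
    d/dx( y' / sqrt(1 + (y')^2) ) = 0  ⇒  y' / sqrt(1 + (y')^2) = const.
Hence y' is constant, so y(x) is affine.
Fitting the endpoints (-4, -2) and (2, -3):
    slope m = ((-3) − (-2)) / (2 − (-4)) = -1/6,
    intercept c = (-2) − m·(-4) = -8/3.
Extremal: y(x) = (-1/6) x - 8/3.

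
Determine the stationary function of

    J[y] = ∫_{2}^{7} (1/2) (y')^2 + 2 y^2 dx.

The Lagrangian is L = (1/2) (y')^2 + 2 y^2.
Compute ∂L/∂y = 4y, ∂L/∂y' = y'.
The Euler-Lagrange equation d/dx(∂L/∂y') − ∂L/∂y = 0 reduces to
    y'' − 4 y = 0.
Its general solution is
    y(x) = A e^(2x) + B e^(−2x),
with A, B fixed by the endpoint conditions.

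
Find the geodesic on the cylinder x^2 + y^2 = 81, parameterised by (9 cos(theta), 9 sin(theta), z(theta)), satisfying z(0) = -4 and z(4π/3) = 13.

Parameterise the cylinder of radius R = 9 as
    r(θ) = (9 cos θ, 9 sin θ, z(θ)).
The arc-length element is
    ds = sqrt(81 + (dz/dθ)^2) dθ,
so the Lagrangian is L = sqrt(81 + z'^2).
L depends on z' only, not on z or θ, so ∂L/∂z = 0 and
    ∂L/∂z' = z' / sqrt(81 + z'^2).
The Euler-Lagrange equation gives
    d/dθ( z' / sqrt(81 + z'^2) ) = 0,
so z' is constant. Integrating once:
    z(θ) = a θ + b,
a helix on the cylinder (a straight line when the cylinder is unrolled). The constants a, b are determined by the endpoint conditions.
With endpoint conditions z(0) = -4 and z(4π/3) = 13: from z(0) = b we get b = -4, and a·4π/3 + -4 = 13 gives a = 51/(4π), so
    z(θ) = (51/(4π)) θ − 4.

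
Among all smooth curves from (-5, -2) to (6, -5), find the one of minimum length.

Arc-length functional: J[y] = ∫ sqrt(1 + (y')^2) dx.
Lagrangian L = sqrt(1 + (y')^2) has no explicit y dependence, so ∂L/∂y = 0 and the Euler-Lagrange equation gives
    d/dx( y' / sqrt(1 + (y')^2) ) = 0  ⇒  y' / sqrt(1 + (y')^2) = const.
Hence y' is constant, so y(x) is affine.
Fitting the endpoints (-5, -2) and (6, -5):
    slope m = ((-5) − (-2)) / (6 − (-5)) = -3/11,
    intercept c = (-2) − m·(-5) = -37/11.
Extremal: y(x) = (-3/11) x - 37/11.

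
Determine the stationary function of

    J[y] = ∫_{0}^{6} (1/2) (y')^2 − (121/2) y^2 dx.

The Lagrangian is L = (1/2) (y')^2 − (121/2) y^2.
Compute ∂L/∂y = -121y, ∂L/∂y' = y'.
The Euler-Lagrange equation d/dx(∂L/∂y') − ∂L/∂y = 0 reduces to
    y'' + 121 y = 0.
Its general solution is
    y(x) = A sin(11x) + B cos(11x),
with A, B fixed by the endpoint conditions.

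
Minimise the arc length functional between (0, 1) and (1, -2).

Arc-length functional: J[y] = ∫ sqrt(1 + (y')^2) dx.
Lagrangian L = sqrt(1 + (y')^2) has no explicit y dependence, so ∂L/∂y = 0 and the Euler-Lagrange equation gives
    d/dx( y' / sqrt(1 + (y')^2) ) = 0  ⇒  y' / sqrt(1 + (y')^2) = const.
Hence y' is constant, so y(x) is affine.
Fitting the endpoints (0, 1) and (1, -2):
    slope m = ((-2) − 1) / (1 − 0) = -3,
    intercept c = 1 − m·0 = 1.
Extremal: y(x) = -3 x + 1.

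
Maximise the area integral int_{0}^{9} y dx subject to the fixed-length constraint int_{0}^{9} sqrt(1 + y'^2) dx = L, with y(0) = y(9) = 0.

Set up the augmented Lagrangian using a multiplier λ for the length constraint:
    F(y, y') = y − λ sqrt(1 + y'^2).
F has no explicit x dependence, so the Beltrami identity yields a first integral
    F − y' ∂F/∂y' = C.
Compute ∂F/∂y' = −λ y' / sqrt(1 + y'^2). Then
    y − λ sqrt(1 + y'^2) + λ y'^2 / sqrt(1 + y'^2) = C
    ⇒  y − λ / sqrt(1 + y'^2) = C.
Solving for y' and integrating gives
    (x − a)^2 + (y − b)^2 = λ^2,
a circular arc of radius λ. The constants a, b are determined by the endpoint conditions y(0) = y(9) = 0, and λ is fixed implicitly by the length constraint
    ∫_{0}^{9} sqrt(1 + y'^2) dx = L.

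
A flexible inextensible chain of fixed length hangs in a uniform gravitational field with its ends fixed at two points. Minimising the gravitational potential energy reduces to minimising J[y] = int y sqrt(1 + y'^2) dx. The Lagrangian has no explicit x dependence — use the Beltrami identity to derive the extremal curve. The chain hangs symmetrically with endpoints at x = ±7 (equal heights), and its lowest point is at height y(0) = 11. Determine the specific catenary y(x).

The Lagrangian L(y, y') = y sqrt(1 + y'^2) has no explicit x dependence, so the Beltrami identity applies:
    L − y' ∂L/∂y' = C.
Compute ∂L/∂y' = y · y' / sqrt(1 + y'^2). Then
    L − y' ∂L/∂y'
    = y sqrt(1 + y'^2) − y · y'^2 / sqrt(1 + y'^2)
    = y (1 + y'^2 − y'^2) / sqrt(1 + y'^2)
    = y / sqrt(1 + y'^2) = C.
Squaring gives y^2 = C^2 (1 + y'^2), i.e.
    y'^2 = y^2 / C^2 − 1.
Separating variables,
    dy / sqrt(y^2 − C^2) = dx / C,
and integrating gives arccosh(y / C) = (x − a)/C, so
    y(x) = C cosh((x − a)/C),
the catenary. The constants C and a are fixed by the two endpoint conditions (and, for the hanging-chain problem, the length constraint selects C).
Now fit the given data. The endpoints x = ±7 are symmetric at equal height, so the catenary is even about its minimum: a = 0 and y(x) = C cosh(x/C). The lowest point is y(0) = C cosh(0) = C, and we are told y(0) = 11, so C = 11. Therefore
    y(x) = 11 cosh(x/11),
and at the endpoints
    y(±7) = 11 cosh(7/11).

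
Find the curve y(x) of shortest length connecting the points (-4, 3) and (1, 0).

Arc-length functional: J[y] = ∫ sqrt(1 + (y')^2) dx.
Lagrangian L = sqrt(1 + (y')^2) has no explicit y dependence, so ∂L/∂y = 0 and the Euler-Lagrange equation gives
    d/dx( y' / sqrt(1 + (y')^2) ) = 0  ⇒  y' / sqrt(1 + (y')^2) = const.
Hence y' is constant, so y(x) is affine.
Fitting the endpoints (-4, 3) and (1, 0):
    slope m = (0 − 3) / (1 − (-4)) = -3/5,
    intercept c = 3 − m·(-4) = 3/5.
Extremal: y(x) = (-3/5) x + 3/5.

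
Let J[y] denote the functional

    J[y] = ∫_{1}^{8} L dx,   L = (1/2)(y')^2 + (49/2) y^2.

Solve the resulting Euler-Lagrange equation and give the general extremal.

The Lagrangian is L = (1/2)(y')^2 + (49/2) y^2.
∂L/∂y = 49y.
∂L/∂y' = y'.
The Euler-Lagrange equation d/dx(∂L/∂y') − ∂L/∂y = 0 becomes:
    y'' - 49 y = 0
General solution: y(x) = A e^(7x) + B e^(-7x), where A and B are arbitrary constants fixed by the endpoint conditions.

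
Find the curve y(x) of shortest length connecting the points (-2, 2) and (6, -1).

Arc-length functional: J[y] = ∫ sqrt(1 + (y')^2) dx.
Lagrangian L = sqrt(1 + (y')^2) has no explicit y dependence, so ∂L/∂y = 0 and the Euler-Lagrange equation gives
    d/dx( y' / sqrt(1 + (y')^2) ) = 0  ⇒  y' / sqrt(1 + (y')^2) = const.
Hence y' is constant, so y(x) is affine.
Fitting the endpoints (-2, 2) and (6, -1):
    slope m = ((-1) − 2) / (6 − (-2)) = -3/8,
    intercept c = 2 − m·(-2) = 5/4.
Extremal: y(x) = (-3/8) x + 5/4.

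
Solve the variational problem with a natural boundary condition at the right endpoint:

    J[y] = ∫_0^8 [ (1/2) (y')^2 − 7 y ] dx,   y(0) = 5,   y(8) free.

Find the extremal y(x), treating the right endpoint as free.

The Lagrangian L = (1/2) (y')^2 − 7 y gives
    ∂L/∂y = −7,   ∂L/∂y' = y'.
Euler-Lagrange: d/dx(y') − (−7) = 0, i.e. y'' + 7 = 0, so
    y(x) = −(7/2) x^2 + C1 x + C2.
Fixed left endpoint y(0) = 5 ⇒ C2 = 5.
The right endpoint x = 8 is free, so the natural (transversality) condition is ∂L/∂y' |_{x=8} = 0, i.e. y'(8) = 0.
Compute y'(x) = −7 x + C1, so y'(8) = −56 + C1 = 0 ⇒ C1 = 56.
Therefore the extremal is
    y(x) = −(7/2) x^2 + 56 x + 5.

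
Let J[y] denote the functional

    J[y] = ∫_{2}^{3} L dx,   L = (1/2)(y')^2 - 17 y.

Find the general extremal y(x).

The Lagrangian is L = (1/2)(y')^2 - 17 y.
∂L/∂y = -17.
∂L/∂y' = y'.
The Euler-Lagrange equation d/dx(∂L/∂y') − ∂L/∂y = 0 becomes:
    y'' + 17 = 0
General solution: y(x) = -(17/2) x^2 + A x + B, where A and B are arbitrary constants fixed by the endpoint conditions.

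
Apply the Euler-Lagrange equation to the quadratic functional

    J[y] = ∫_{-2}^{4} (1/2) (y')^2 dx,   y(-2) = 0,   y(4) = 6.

The Lagrangian is L = (1/2) (y')^2.
Compute ∂L/∂y = 0, ∂L/∂y' = y'.
The Euler-Lagrange equation d/dx(∂L/∂y') − ∂L/∂y = 0 reduces to
    y'' = 0.
Its general solution is
    y(x) = A x + B,
with A, B fixed by the endpoint conditions.
Applying the endpoint conditions y(-2) = 0 and y(4) = 6: solve A·-2 + B = 0 and A·4 + B = 6. Subtracting gives A(4 − -2) = 6 − 0, so A = 1, and B = 0 − A·-2 = 2. Therefore
    y(x) = x + 2.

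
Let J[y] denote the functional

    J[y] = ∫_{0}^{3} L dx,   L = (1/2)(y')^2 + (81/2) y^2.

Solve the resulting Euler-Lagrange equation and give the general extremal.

The Lagrangian is L = (1/2)(y')^2 + (81/2) y^2.
∂L/∂y = 81y.
∂L/∂y' = y'.
The Euler-Lagrange equation d/dx(∂L/∂y') − ∂L/∂y = 0 becomes:
    y'' - 81 y = 0
General solution: y(x) = A e^(9x) + B e^(-9x), where A and B are arbitrary constants fixed by the endpoint conditions.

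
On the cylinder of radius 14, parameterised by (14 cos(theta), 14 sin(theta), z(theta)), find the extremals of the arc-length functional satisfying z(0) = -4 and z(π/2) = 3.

Parameterise the cylinder of radius R = 14 as
    r(θ) = (14 cos θ, 14 sin θ, z(θ)).
The arc-length element is
    ds = sqrt(196 + (dz/dθ)^2) dθ,
so the Lagrangian is L = sqrt(196 + z'^2).
L depends on z' only, not on z or θ, so ∂L/∂z = 0 and
    ∂L/∂z' = z' / sqrt(196 + z'^2).
The Euler-Lagrange equation gives
    d/dθ( z' / sqrt(196 + z'^2) ) = 0,
so z' is constant. Integrating once:
    z(θ) = a θ + b,
a helix on the cylinder (a straight line when the cylinder is unrolled). The constants a, b are determined by the endpoint conditions.
With endpoint conditions z(0) = -4 and z(π/2) = 3: from z(0) = b we get b = -4, and a·π/2 + -4 = 3 gives a = 14/π, so
    z(θ) = (14/π) θ − 4.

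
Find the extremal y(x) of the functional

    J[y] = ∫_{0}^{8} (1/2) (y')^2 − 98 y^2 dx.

The Lagrangian is L = (1/2) (y')^2 − 98 y^2.
Compute ∂L/∂y = -196y, ∂L/∂y' = y'.
The Euler-Lagrange equation d/dx(∂L/∂y') − ∂L/∂y = 0 reduces to
    y'' + 196 y = 0.
Its general solution is
    y(x) = A sin(14x) + B cos(14x),
with A, B fixed by the endpoint conditions.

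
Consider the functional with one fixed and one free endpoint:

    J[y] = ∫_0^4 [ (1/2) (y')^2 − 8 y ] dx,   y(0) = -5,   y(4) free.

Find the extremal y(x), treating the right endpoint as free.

The Lagrangian L = (1/2) (y')^2 − 8 y gives
    ∂L/∂y = −8,   ∂L/∂y' = y'.
Euler-Lagrange: d/dx(y') − (−8) = 0, i.e. y'' + 8 = 0, so
    y(x) = −(8/2) x^2 + C1 x + C2.
Fixed left endpoint y(0) = -5 ⇒ C2 = -5.
The right endpoint x = 4 is free, so the natural (transversality) condition is ∂L/∂y' |_{x=4} = 0, i.e. y'(4) = 0.
Compute y'(x) = −8 x + C1, so y'(4) = −32 + C1 = 0 ⇒ C1 = 32.
Therefore the extremal is
    y(x) = −4 x^2 + 32 x − 5.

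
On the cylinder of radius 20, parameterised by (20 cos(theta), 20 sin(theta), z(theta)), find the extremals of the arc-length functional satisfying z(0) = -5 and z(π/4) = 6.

Parameterise the cylinder of radius R = 20 as
    r(θ) = (20 cos θ, 20 sin θ, z(θ)).
The arc-length element is
    ds = sqrt(400 + (dz/dθ)^2) dθ,
so the Lagrangian is L = sqrt(400 + z'^2).
L depends on z' only, not on z or θ, so ∂L/∂z = 0 and
    ∂L/∂z' = z' / sqrt(400 + z'^2).
The Euler-Lagrange equation gives
    d/dθ( z' / sqrt(400 + z'^2) ) = 0,
so z' is constant. Integrating once:
    z(θ) = a θ + b,
a helix on the cylinder (a straight line when the cylinder is unrolled). The constants a, b are determined by the endpoint conditions.
With endpoint conditions z(0) = -5 and z(π/4) = 6: from z(0) = b we get b = -5, and a·π/4 + -5 = 6 gives a = 44/π, so
    z(θ) = (44/π) θ − 5.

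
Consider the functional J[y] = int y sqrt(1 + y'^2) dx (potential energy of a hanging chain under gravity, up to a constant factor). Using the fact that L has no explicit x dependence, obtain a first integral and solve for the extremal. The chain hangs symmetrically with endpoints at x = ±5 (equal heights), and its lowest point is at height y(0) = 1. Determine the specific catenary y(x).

The Lagrangian L(y, y') = y sqrt(1 + y'^2) has no explicit x dependence, so the Beltrami identity applies:
    L − y' ∂L/∂y' = C.
Compute ∂L/∂y' = y · y' / sqrt(1 + y'^2). Then
    L − y' ∂L/∂y'
    = y sqrt(1 + y'^2) − y · y'^2 / sqrt(1 + y'^2)
    = y (1 + y'^2 − y'^2) / sqrt(1 + y'^2)
    = y / sqrt(1 + y'^2) = C.
Squaring gives y^2 = C^2 (1 + y'^2), i.e.
    y'^2 = y^2 / C^2 − 1.
Separating variables,
    dy / sqrt(y^2 − C^2) = dx / C,
and integrating gives arccosh(y / C) = (x − a)/C, so
    y(x) = C cosh((x − a)/C),
the catenary. The constants C and a are fixed by the two endpoint conditions (and, for the hanging-chain problem, the length constraint selects C).
Now fit the given data. The endpoints x = ±5 are symmetric at equal height, so the catenary is even about its minimum: a = 0 and y(x) = C cosh(x/C). The lowest point is y(0) = C cosh(0) = C, and we are told y(0) = 1, so C = 1. Therefore
    y(x) = cosh(x),
and at the endpoints
    y(±5) = cosh(5).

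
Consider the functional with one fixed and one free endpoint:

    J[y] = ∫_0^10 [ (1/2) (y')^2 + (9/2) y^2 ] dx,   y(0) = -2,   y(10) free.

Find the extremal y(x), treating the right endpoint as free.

The Lagrangian L = (1/2) (y')^2 + (9/2) y^2 gives
    ∂L/∂y = 9 y,   ∂L/∂y' = y'.
Euler-Lagrange: y'' − 9 y = 0.
With k = 3, the general solution is
    y(x) = A cosh(3 x) + B sinh(3 x).
Fixed left endpoint y(0) = -2 ⇒ A = -2.
The right endpoint x = 10 is free, so the natural (transversality) condition is ∂L/∂y' |_{x=10} = 0, i.e. y'(10) = 0.
Compute y'(x) = A k sinh(k x) + B k cosh(k x), so
    y'(10) = A k sinh(k·10) + B k cosh(k·10) = 0
    ⇒ B = −A tanh(k·10) = 2 tanh(3·10).
Therefore the extremal is
    y(x) = −2 cosh(3 x) + 2 tanh(3·10) sinh(3 x).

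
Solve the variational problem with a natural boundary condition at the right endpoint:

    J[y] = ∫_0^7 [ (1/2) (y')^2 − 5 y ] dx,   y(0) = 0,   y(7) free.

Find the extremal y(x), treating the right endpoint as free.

The Lagrangian L = (1/2) (y')^2 − 5 y gives
    ∂L/∂y = −5,   ∂L/∂y' = y'.
Euler-Lagrange: d/dx(y') − (−5) = 0, i.e. y'' + 5 = 0, so
    y(x) = −(5/2) x^2 + C1 x + C2.
Fixed left endpoint y(0) = 0 ⇒ C2 = 0.
The right endpoint x = 7 is free, so the natural (transversality) condition is ∂L/∂y' |_{x=7} = 0, i.e. y'(7) = 0.
Compute y'(x) = −5 x + C1, so y'(7) = −35 + C1 = 0 ⇒ C1 = 35.
Therefore the extremal is
    y(x) = −(5/2) x^2 + 35 x.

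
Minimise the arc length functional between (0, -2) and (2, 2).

Arc-length functional: J[y] = ∫ sqrt(1 + (y')^2) dx.
Lagrangian L = sqrt(1 + (y')^2) has no explicit y dependence, so ∂L/∂y = 0 and the Euler-Lagrange equation gives
    d/dx( y' / sqrt(1 + (y')^2) ) = 0  ⇒  y' / sqrt(1 + (y')^2) = const.
Hence y' is constant, so y(x) is affine.
Fitting the endpoints (0, -2) and (2, 2):
    slope m = (2 − (-2)) / (2 − 0) = 2,
    intercept c = (-2) − m·0 = -2.
Extremal: y(x) = 2 x - 2.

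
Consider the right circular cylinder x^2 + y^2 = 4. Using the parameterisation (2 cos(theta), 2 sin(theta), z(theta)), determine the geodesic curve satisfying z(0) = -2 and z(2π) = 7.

Parameterise the cylinder of radius R = 2 as
    r(θ) = (2 cos θ, 2 sin θ, z(θ)).
The arc-length element is
    ds = sqrt(4 + (dz/dθ)^2) dθ,
so the Lagrangian is L = sqrt(4 + z'^2).
L depends on z' only, not on z or θ, so ∂L/∂z = 0 and
    ∂L/∂z' = z' / sqrt(4 + z'^2).
The Euler-Lagrange equation gives
    d/dθ( z' / sqrt(4 + z'^2) ) = 0,
so z' is constant. Integrating once:
    z(θ) = a θ + b,
a helix on the cylinder (a straight line when the cylinder is unrolled). The constants a, b are determined by the endpoint conditions.
With endpoint conditions z(0) = -2 and z(2π) = 7: from z(0) = b we get b = -2, and a·2π + -2 = 7 gives a = 9/(2π), so
    z(θ) = (9/(2π)) θ − 2.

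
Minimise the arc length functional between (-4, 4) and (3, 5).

Arc-length functional: J[y] = ∫ sqrt(1 + (y')^2) dx.
Lagrangian L = sqrt(1 + (y')^2) has no explicit y dependence, so ∂L/∂y = 0 and the Euler-Lagrange equation gives
    d/dx( y' / sqrt(1 + (y')^2) ) = 0  ⇒  y' / sqrt(1 + (y')^2) = const.
Hence y' is constant, so y(x) is affine.
Fitting the endpoints (-4, 4) and (3, 5):
    slope m = (5 − 4) / (3 − (-4)) = 1/7,
    intercept c = 4 − m·(-4) = 32/7.
Extremal: y(x) = (1/7) x + 32/7.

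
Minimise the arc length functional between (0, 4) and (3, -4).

Arc-length functional: J[y] = ∫ sqrt(1 + (y')^2) dx.
Lagrangian L = sqrt(1 + (y')^2) has no explicit y dependence, so ∂L/∂y = 0 and the Euler-Lagrange equation gives
    d/dx( y' / sqrt(1 + (y')^2) ) = 0  ⇒  y' / sqrt(1 + (y')^2) = const.
Hence y' is constant, so y(x) is affine.
Fitting the endpoints (0, 4) and (3, -4):
    slope m = ((-4) − 4) / (3 − 0) = -8/3,
    intercept c = 4 − m·0 = 4.
Extremal: y(x) = (-8/3) x + 4.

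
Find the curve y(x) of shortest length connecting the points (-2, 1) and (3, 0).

Arc-length functional: J[y] = ∫ sqrt(1 + (y')^2) dx.
Lagrangian L = sqrt(1 + (y')^2) has no explicit y dependence, so ∂L/∂y = 0 and the Euler-Lagrange equation gives
    d/dx( y' / sqrt(1 + (y')^2) ) = 0  ⇒  y' / sqrt(1 + (y')^2) = const.
Hence y' is constant, so y(x) is affine.
Fitting the endpoints (-2, 1) and (3, 0):
    slope m = (0 − 1) / (3 − (-2)) = -1/5,
    intercept c = 1 − m·(-2) = 3/5.
Extremal: y(x) = (-1/5) x + 3/5.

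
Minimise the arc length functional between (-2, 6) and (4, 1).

Arc-length functional: J[y] = ∫ sqrt(1 + (y')^2) dx.
Lagrangian L = sqrt(1 + (y')^2) has no explicit y dependence, so ∂L/∂y = 0 and the Euler-Lagrange equation gives
    d/dx( y' / sqrt(1 + (y')^2) ) = 0  ⇒  y' / sqrt(1 + (y')^2) = const.
Hence y' is constant, so y(x) is affine.
Fitting the endpoints (-2, 6) and (4, 1):
    slope m = (1 − 6) / (4 − (-2)) = -5/6,
    intercept c = 6 − m·(-2) = 13/3.
Extremal: y(x) = (-5/6) x + 13/3.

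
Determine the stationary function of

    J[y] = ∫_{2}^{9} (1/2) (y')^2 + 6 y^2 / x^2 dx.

The Lagrangian is L = (1/2) (y')^2 + 6 y^2 / x^2.
Compute ∂L/∂y = 12y/x^2, ∂L/∂y' = y'.
The Euler-Lagrange equation d/dx(∂L/∂y') − ∂L/∂y = 0 reduces to
    y'' − 12/x^2 · y = 0  (x > 0).
Its general solution is
    y(x) = A x^4 + B x^(-3),
with A, B fixed by the endpoint conditions.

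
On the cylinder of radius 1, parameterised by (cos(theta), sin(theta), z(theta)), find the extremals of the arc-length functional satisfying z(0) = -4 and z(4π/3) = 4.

Parameterise the cylinder of radius R = 1 as
    r(θ) = (cos θ, sin θ, z(θ)).
The arc-length element is
    ds = sqrt(1 + (dz/dθ)^2) dθ,
so the Lagrangian is L = sqrt(1 + z'^2).
L depends on z' only, not on z or θ, so ∂L/∂z = 0 and
    ∂L/∂z' = z' / sqrt(1 + z'^2).
The Euler-Lagrange equation gives
    d/dθ( z' / sqrt(1 + z'^2) ) = 0,
so z' is constant. Integrating once:
    z(θ) = a θ + b,
a helix on the cylinder (a straight line when the cylinder is unrolled). The constants a, b are determined by the endpoint conditions.
With endpoint conditions z(0) = -4 and z(4π/3) = 4: from z(0) = b we get b = -4, and a·4π/3 + -4 = 4 gives a = 6/π, so
    z(θ) = (6/π) θ − 4.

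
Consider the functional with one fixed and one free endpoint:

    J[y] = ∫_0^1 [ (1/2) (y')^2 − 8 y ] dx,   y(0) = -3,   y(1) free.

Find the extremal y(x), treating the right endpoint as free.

The Lagrangian L = (1/2) (y')^2 − 8 y gives
    ∂L/∂y = −8,   ∂L/∂y' = y'.
Euler-Lagrange: d/dx(y') − (−8) = 0, i.e. y'' + 8 = 0, so
    y(x) = −(8/2) x^2 + C1 x + C2.
Fixed left endpoint y(0) = -3 ⇒ C2 = -3.
The right endpoint x = 1 is free, so the natural (transversality) condition is ∂L/∂y' |_{x=1} = 0, i.e. y'(1) = 0.
Compute y'(x) = −8 x + C1, so y'(1) = −8 + C1 = 0 ⇒ C1 = 8.
Therefore the extremal is
    y(x) = −4 x^2 + 8 x − 3.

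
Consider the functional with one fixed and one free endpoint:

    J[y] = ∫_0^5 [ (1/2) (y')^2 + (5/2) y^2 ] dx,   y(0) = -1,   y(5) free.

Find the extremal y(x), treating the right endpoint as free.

The Lagrangian L = (1/2) (y')^2 + (5/2) y^2 gives
    ∂L/∂y = 5 y,   ∂L/∂y' = y'.
Euler-Lagrange: y'' − 5 y = 0.
With k = sqrt(5), the general solution is
    y(x) = A cosh(sqrt(5) x) + B sinh(sqrt(5) x).
Fixed left endpoint y(0) = -1 ⇒ A = -1.
The right endpoint x = 5 is free, so the natural (transversality) condition is ∂L/∂y' |_{x=5} = 0, i.e. y'(5) = 0.
Compute y'(x) = A k sinh(k x) + B k cosh(k x), so
    y'(5) = A k sinh(k·5) + B k cosh(k·5) = 0
    ⇒ B = −A tanh(k·5) = tanh(sqrt(5)·5).
Therefore the extremal is
    y(x) = −cosh(sqrt(5) x) + tanh(sqrt(5)·5) sinh(sqrt(5) x).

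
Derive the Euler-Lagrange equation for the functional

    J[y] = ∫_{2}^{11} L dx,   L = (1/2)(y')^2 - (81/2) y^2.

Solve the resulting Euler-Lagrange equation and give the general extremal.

The Lagrangian is L = (1/2)(y')^2 - (81/2) y^2.
∂L/∂y = -81y.
∂L/∂y' = y'.
The Euler-Lagrange equation d/dx(∂L/∂y') − ∂L/∂y = 0 becomes:
    y'' + 81 y = 0
General solution: y(x) = A sin(9x) + B cos(9x), where A and B are arbitrary constants fixed by the endpoint conditions.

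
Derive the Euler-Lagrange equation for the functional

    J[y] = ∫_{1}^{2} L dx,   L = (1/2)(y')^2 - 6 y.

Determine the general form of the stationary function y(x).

The Lagrangian is L = (1/2)(y')^2 - 6 y.
∂L/∂y = -6.
∂L/∂y' = y'.
The Euler-Lagrange equation d/dx(∂L/∂y') − ∂L/∂y = 0 becomes:
    y'' + 6 = 0
General solution: y(x) = -3 x^2 + A x + B, where A and B are arbitrary constants fixed by the endpoint conditions.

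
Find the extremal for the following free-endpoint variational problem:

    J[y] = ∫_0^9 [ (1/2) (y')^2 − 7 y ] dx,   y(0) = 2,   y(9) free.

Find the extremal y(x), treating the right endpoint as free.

The Lagrangian L = (1/2) (y')^2 − 7 y gives
    ∂L/∂y = −7,   ∂L/∂y' = y'.
Euler-Lagrange: d/dx(y') − (−7) = 0, i.e. y'' + 7 = 0, so
    y(x) = −(7/2) x^2 + C1 x + C2.
Fixed left endpoint y(0) = 2 ⇒ C2 = 2.
The right endpoint x = 9 is free, so the natural (transversality) condition is ∂L/∂y' |_{x=9} = 0, i.e. y'(9) = 0.
Compute y'(x) = −7 x + C1, so y'(9) = −63 + C1 = 0 ⇒ C1 = 63.
Therefore the extremal is
    y(x) = −(7/2) x^2 + 63 x + 2.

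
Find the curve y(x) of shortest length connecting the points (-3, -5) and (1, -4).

Arc-length functional: J[y] = ∫ sqrt(1 + (y')^2) dx.
Lagrangian L = sqrt(1 + (y')^2) has no explicit y dependence, so ∂L/∂y = 0 and the Euler-Lagrange equation gives
    d/dx( y' / sqrt(1 + (y')^2) ) = 0  ⇒  y' / sqrt(1 + (y')^2) = const.
Hence y' is constant, so y(x) is affine.
Fitting the endpoints (-3, -5) and (1, -4):
    slope m = ((-4) − (-5)) / (1 − (-3)) = 1/4,
    intercept c = (-5) − m·(-3) = -17/4.
Extremal: y(x) = (1/4) x - 17/4.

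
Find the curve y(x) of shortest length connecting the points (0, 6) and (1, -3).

Arc-length functional: J[y] = ∫ sqrt(1 + (y')^2) dx.
Lagrangian L = sqrt(1 + (y')^2) has no explicit y dependence, so ∂L/∂y = 0 and the Euler-Lagrange equation gives
    d/dx( y' / sqrt(1 + (y')^2) ) = 0  ⇒  y' / sqrt(1 + (y')^2) = const.
Hence y' is constant, so y(x) is affine.
Fitting the endpoints (0, 6) and (1, -3):
    slope m = ((-3) − 6) / (1 − 0) = -9,
    intercept c = 6 − m·0 = 6.
Extremal: y(x) = -9 x + 6.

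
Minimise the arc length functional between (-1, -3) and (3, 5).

Arc-length functional: J[y] = ∫ sqrt(1 + (y')^2) dx.
Lagrangian L = sqrt(1 + (y')^2) has no explicit y dependence, so ∂L/∂y = 0 and the Euler-Lagrange equation gives
    d/dx( y' / sqrt(1 + (y')^2) ) = 0  ⇒  y' / sqrt(1 + (y')^2) = const.
Hence y' is constant, so y(x) is affine.
Fitting the endpoints (-1, -3) and (3, 5):
    slope m = (5 − (-3)) / (3 − (-1)) = 2,
    intercept c = (-3) − m·(-1) = -1.
Extremal: y(x) = 2 x - 1.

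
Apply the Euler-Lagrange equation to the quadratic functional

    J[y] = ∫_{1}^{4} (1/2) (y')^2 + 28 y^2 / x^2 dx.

The Lagrangian is L = (1/2) (y')^2 + 28 y^2 / x^2.
Compute ∂L/∂y = 56y/x^2, ∂L/∂y' = y'.
The Euler-Lagrange equation d/dx(∂L/∂y') − ∂L/∂y = 0 reduces to
    y'' − 56/x^2 · y = 0  (x > 0).
Its general solution is
    y(x) = A x^8 + B x^(-7),
with A, B fixed by the endpoint conditions.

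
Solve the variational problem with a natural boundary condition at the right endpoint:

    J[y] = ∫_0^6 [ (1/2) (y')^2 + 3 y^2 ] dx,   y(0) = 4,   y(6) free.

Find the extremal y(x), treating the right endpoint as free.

The Lagrangian L = (1/2) (y')^2 + 3 y^2 gives
    ∂L/∂y = 6 y,   ∂L/∂y' = y'.
Euler-Lagrange: y'' − 6 y = 0.
With k = sqrt(6), the general solution is
    y(x) = A cosh(sqrt(6) x) + B sinh(sqrt(6) x).
Fixed left endpoint y(0) = 4 ⇒ A = 4.
The right endpoint x = 6 is free, so the natural (transversality) condition is ∂L/∂y' |_{x=6} = 0, i.e. y'(6) = 0.
Compute y'(x) = A k sinh(k x) + B k cosh(k x), so
    y'(6) = A k sinh(k·6) + B k cosh(k·6) = 0
    ⇒ B = −A tanh(k·6) = − 4 tanh(sqrt(6)·6).
Therefore the extremal is
    y(x) = 4 cosh(sqrt(6) x) − 4 tanh(sqrt(6)·6) sinh(sqrt(6) x).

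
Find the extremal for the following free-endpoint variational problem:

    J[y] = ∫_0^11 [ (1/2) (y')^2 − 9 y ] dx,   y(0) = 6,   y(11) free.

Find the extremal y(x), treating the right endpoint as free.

The Lagrangian L = (1/2) (y')^2 − 9 y gives
    ∂L/∂y = −9,   ∂L/∂y' = y'.
Euler-Lagrange: d/dx(y') − (−9) = 0, i.e. y'' + 9 = 0, so
    y(x) = −(9/2) x^2 + C1 x + C2.
Fixed left endpoint y(0) = 6 ⇒ C2 = 6.
The right endpoint x = 11 is free, so the natural (transversality) condition is ∂L/∂y' |_{x=11} = 0, i.e. y'(11) = 0.
Compute y'(x) = −9 x + C1, so y'(11) = −99 + C1 = 0 ⇒ C1 = 99.
Therefore the extremal is
    y(x) = −(9/2) x^2 + 99 x + 6.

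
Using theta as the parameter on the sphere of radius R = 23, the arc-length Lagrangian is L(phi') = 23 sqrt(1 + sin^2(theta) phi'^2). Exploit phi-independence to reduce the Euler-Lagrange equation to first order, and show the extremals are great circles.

On the sphere of radius R = 23 with spherical coordinates (θ, φ), the induced metric is
    ds^2 = 529(dθ^2 + sin^2(θ) dφ^2).
Parameterise by θ; the arc-length functional is
    J[φ] = ∫ 23 sqrt(1 + sin^2(θ) (dφ/dθ)^2) dθ,
so L = 23 sqrt(1 + sin^2(θ) φ'^2). Compute
    ∂L/∂φ = 0  (L has no explicit φ dependence),
    ∂L/∂φ' = 23 sin^2(θ) φ' / sqrt(1 + sin^2(θ) φ'^2).
Since ∂L/∂φ = 0, the Euler-Lagrange equation
    d/dθ(∂L/∂φ') − ∂L/∂φ = 0
reduces to d/dθ(∂L/∂φ') = 0, i.e. the momentum conjugate to φ is conserved:
    23 sin^2(θ) φ' / sqrt(1 + sin^2(θ) φ'^2) = C.
The overall factor of 23 is constant, so dividing through gives Clairaut's relation sin^2(θ) φ' / sqrt(1 + sin^2(θ) φ'^2) = C' (with C' = C/23). Solving for φ' and integrating gives the great-circle family
    cot(θ) = A cos(φ − φ_0),
i.e. the intersection of the sphere with a plane through the origin. The two constants A and φ_0 (equivalently C and one phase) are fixed by the two endpoint conditions.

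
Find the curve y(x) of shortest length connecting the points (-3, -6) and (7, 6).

Arc-length functional: J[y] = ∫ sqrt(1 + (y')^2) dx.
Lagrangian L = sqrt(1 + (y')^2) has no explicit y dependence, so ∂L/∂y = 0 and the Euler-Lagrange equation gives
    d/dx( y' / sqrt(1 + (y')^2) ) = 0  ⇒  y' / sqrt(1 + (y')^2) = const.
Hence y' is constant, so y(x) is affine.
Fitting the endpoints (-3, -6) and (7, 6):
    slope m = (6 − (-6)) / (7 − (-3)) = 6/5,
    intercept c = (-6) − m·(-3) = -12/5.
Extremal: y(x) = (6/5) x - 12/5.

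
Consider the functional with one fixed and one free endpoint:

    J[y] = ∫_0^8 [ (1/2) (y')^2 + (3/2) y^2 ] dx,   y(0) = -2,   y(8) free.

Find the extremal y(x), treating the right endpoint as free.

The Lagrangian L = (1/2) (y')^2 + (3/2) y^2 gives
    ∂L/∂y = 3 y,   ∂L/∂y' = y'.
Euler-Lagrange: y'' − 3 y = 0.
With k = sqrt(3), the general solution is
    y(x) = A cosh(sqrt(3) x) + B sinh(sqrt(3) x).
Fixed left endpoint y(0) = -2 ⇒ A = -2.
The right endpoint x = 8 is free, so the natural (transversality) condition is ∂L/∂y' |_{x=8} = 0, i.e. y'(8) = 0.
Compute y'(x) = A k sinh(k x) + B k cosh(k x), so
    y'(8) = A k sinh(k·8) + B k cosh(k·8) = 0
    ⇒ B = −A tanh(k·8) = 2 tanh(sqrt(3)·8).
Therefore the extremal is
    y(x) = −2 cosh(sqrt(3) x) + 2 tanh(sqrt(3)·8) sinh(sqrt(3) x).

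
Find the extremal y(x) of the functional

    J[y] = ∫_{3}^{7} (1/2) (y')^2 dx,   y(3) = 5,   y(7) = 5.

The Lagrangian is L = (1/2) (y')^2.
Compute ∂L/∂y = 0, ∂L/∂y' = y'.
The Euler-Lagrange equation d/dx(∂L/∂y') − ∂L/∂y = 0 reduces to
    y'' = 0.
Its general solution is
    y(x) = A x + B,
with A, B fixed by the endpoint conditions.
Applying the endpoint conditions y(3) = 5 and y(7) = 5: solve A·3 + B = 5 and A·7 + B = 5. Subtracting gives A(7 − 3) = 5 − 5, so A = 0, and B = 5 − A·3 = 5. Therefore
    y(x) = 5.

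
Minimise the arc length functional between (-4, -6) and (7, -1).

Arc-length functional: J[y] = ∫ sqrt(1 + (y')^2) dx.
Lagrangian L = sqrt(1 + (y')^2) has no explicit y dependence, so ∂L/∂y = 0 and the Euler-Lagrange equation gives
    d/dx( y' / sqrt(1 + (y')^2) ) = 0  ⇒  y' / sqrt(1 + (y')^2) = const.
Hence y' is constant, so y(x) is affine.
Fitting the endpoints (-4, -6) and (7, -1):
    slope m = ((-1) − (-6)) / (7 − (-4)) = 5/11,
    intercept c = (-6) − m·(-4) = -46/11.
Extremal: y(x) = (5/11) x - 46/11.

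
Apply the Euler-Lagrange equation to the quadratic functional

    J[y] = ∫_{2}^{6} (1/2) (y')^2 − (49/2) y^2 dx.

The Lagrangian is L = (1/2) (y')^2 − (49/2) y^2.
Compute ∂L/∂y = -49y, ∂L/∂y' = y'.
The Euler-Lagrange equation d/dx(∂L/∂y') − ∂L/∂y = 0 reduces to
    y'' + 49 y = 0.
Its general solution is
    y(x) = A sin(7x) + B cos(7x),
with A, B fixed by the endpoint conditions.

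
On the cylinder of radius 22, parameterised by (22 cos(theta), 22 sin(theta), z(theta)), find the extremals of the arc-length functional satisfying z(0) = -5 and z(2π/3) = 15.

Parameterise the cylinder of radius R = 22 as
    r(θ) = (22 cos θ, 22 sin θ, z(θ)).
The arc-length element is
    ds = sqrt(484 + (dz/dθ)^2) dθ,
so the Lagrangian is L = sqrt(484 + z'^2).
L depends on z' only, not on z or θ, so ∂L/∂z = 0 and
    ∂L/∂z' = z' / sqrt(484 + z'^2).
The Euler-Lagrange equation gives
    d/dθ( z' / sqrt(484 + z'^2) ) = 0,
so z' is constant. Integrating once:
    z(θ) = a θ + b,
a helix on the cylinder (a straight line when the cylinder is unrolled). The constants a, b are determined by the endpoint conditions.
With endpoint conditions z(0) = -5 and z(2π/3) = 15: from z(0) = b we get b = -5, and a·2π/3 + -5 = 15 gives a = 30/π, so
    z(θ) = (30/π) θ − 5.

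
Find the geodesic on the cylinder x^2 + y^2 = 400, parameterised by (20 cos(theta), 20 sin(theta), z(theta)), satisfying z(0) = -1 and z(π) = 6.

Parameterise the cylinder of radius R = 20 as
    r(θ) = (20 cos θ, 20 sin θ, z(θ)).
The arc-length element is
    ds = sqrt(400 + (dz/dθ)^2) dθ,
so the Lagrangian is L = sqrt(400 + z'^2).
L depends on z' only, not on z or θ, so ∂L/∂z = 0 and
    ∂L/∂z' = z' / sqrt(400 + z'^2).
The Euler-Lagrange equation gives
    d/dθ( z' / sqrt(400 + z'^2) ) = 0,
so z' is constant. Integrating once:
    z(θ) = a θ + b,
a helix on the cylinder (a straight line when the cylinder is unrolled). The constants a, b are determined by the endpoint conditions.
With endpoint conditions z(0) = -1 and z(π) = 6: from z(0) = b we get b = -1, and a·π + -1 = 6 gives a = 7/π, so
    z(θ) = (7/π) θ − 1.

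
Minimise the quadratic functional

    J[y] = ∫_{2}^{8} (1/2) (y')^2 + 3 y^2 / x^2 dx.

The Lagrangian is L = (1/2) (y')^2 + 3 y^2 / x^2.
Compute ∂L/∂y = 6y/x^2, ∂L/∂y' = y'.
The Euler-Lagrange equation d/dx(∂L/∂y') − ∂L/∂y = 0 reduces to
    y'' − 6/x^2 · y = 0  (x > 0).
Its general solution is
    y(x) = A x^3 + B x^(-2),
with A, B fixed by the endpoint conditions.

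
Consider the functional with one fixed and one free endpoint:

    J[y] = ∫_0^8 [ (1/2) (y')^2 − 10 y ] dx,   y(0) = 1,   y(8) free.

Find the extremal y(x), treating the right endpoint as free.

The Lagrangian L = (1/2) (y')^2 − 10 y gives
    ∂L/∂y = −10,   ∂L/∂y' = y'.
Euler-Lagrange: d/dx(y') − (−10) = 0, i.e. y'' + 10 = 0, so
    y(x) = −(10/2) x^2 + C1 x + C2.
Fixed left endpoint y(0) = 1 ⇒ C2 = 1.
The right endpoint x = 8 is free, so the natural (transversality) condition is ∂L/∂y' |_{x=8} = 0, i.e. y'(8) = 0.
Compute y'(x) = −10 x + C1, so y'(8) = −80 + C1 = 0 ⇒ C1 = 80.
Therefore the extremal is
    y(x) = −5 x^2 + 80 x + 1.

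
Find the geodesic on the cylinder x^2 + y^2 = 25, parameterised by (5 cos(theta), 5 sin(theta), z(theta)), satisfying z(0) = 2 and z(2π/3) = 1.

Parameterise the cylinder of radius R = 5 as
    r(θ) = (5 cos θ, 5 sin θ, z(θ)).
The arc-length element is
    ds = sqrt(25 + (dz/dθ)^2) dθ,
so the Lagrangian is L = sqrt(25 + z'^2).
L depends on z' only, not on z or θ, so ∂L/∂z = 0 and
    ∂L/∂z' = z' / sqrt(25 + z'^2).
The Euler-Lagrange equation gives
    d/dθ( z' / sqrt(25 + z'^2) ) = 0,
so z' is constant. Integrating once:
    z(θ) = a θ + b,
a helix on the cylinder (a straight line when the cylinder is unrolled). The constants a, b are determined by the endpoint conditions.
With endpoint conditions z(0) = 2 and z(2π/3) = 1: from z(0) = b we get b = 2, and a·2π/3 + 2 = 1 gives a = -3/(2π), so
    z(θ) = (-3/(2π)) θ + 2.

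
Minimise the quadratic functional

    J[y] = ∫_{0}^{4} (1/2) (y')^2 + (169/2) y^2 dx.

The Lagrangian is L = (1/2) (y')^2 + (169/2) y^2.
Compute ∂L/∂y = 169y, ∂L/∂y' = y'.
The Euler-Lagrange equation d/dx(∂L/∂y') − ∂L/∂y = 0 reduces to
    y'' − 169 y = 0.
Its general solution is
    y(x) = A e^(13x) + B e^(−13x),
with A, B fixed by the endpoint conditions.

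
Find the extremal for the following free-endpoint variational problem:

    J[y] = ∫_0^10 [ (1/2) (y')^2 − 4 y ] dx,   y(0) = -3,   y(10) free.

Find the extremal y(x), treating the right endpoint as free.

The Lagrangian L = (1/2) (y')^2 − 4 y gives
    ∂L/∂y = −4,   ∂L/∂y' = y'.
Euler-Lagrange: d/dx(y') − (−4) = 0, i.e. y'' + 4 = 0, so
    y(x) = −(4/2) x^2 + C1 x + C2.
Fixed left endpoint y(0) = -3 ⇒ C2 = -3.
The right endpoint x = 10 is free, so the natural (transversality) condition is ∂L/∂y' |_{x=10} = 0, i.e. y'(10) = 0.
Compute y'(x) = −4 x + C1, so y'(10) = −40 + C1 = 0 ⇒ C1 = 40.
Therefore the extremal is
    y(x) = −2 x^2 + 40 x − 3.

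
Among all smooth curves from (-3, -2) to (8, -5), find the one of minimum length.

Arc-length functional: J[y] = ∫ sqrt(1 + (y')^2) dx.
Lagrangian L = sqrt(1 + (y')^2) has no explicit y dependence, so ∂L/∂y = 0 and the Euler-Lagrange equation gives
    d/dx( y' / sqrt(1 + (y')^2) ) = 0  ⇒  y' / sqrt(1 + (y')^2) = const.
Hence y' is constant, so y(x) is affine.
Fitting the endpoints (-3, -2) and (8, -5):
    slope m = ((-5) − (-2)) / (8 − (-3)) = -3/11,
    intercept c = (-2) − m·(-3) = -31/11.
Extremal: y(x) = (-3/11) x - 31/11.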